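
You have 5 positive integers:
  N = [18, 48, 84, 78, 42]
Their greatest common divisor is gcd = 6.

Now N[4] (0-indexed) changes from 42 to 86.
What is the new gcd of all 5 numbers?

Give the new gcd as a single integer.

Numbers: [18, 48, 84, 78, 42], gcd = 6
Change: index 4, 42 -> 86
gcd of the OTHER numbers (without index 4): gcd([18, 48, 84, 78]) = 6
New gcd = gcd(g_others, new_val) = gcd(6, 86) = 2

Answer: 2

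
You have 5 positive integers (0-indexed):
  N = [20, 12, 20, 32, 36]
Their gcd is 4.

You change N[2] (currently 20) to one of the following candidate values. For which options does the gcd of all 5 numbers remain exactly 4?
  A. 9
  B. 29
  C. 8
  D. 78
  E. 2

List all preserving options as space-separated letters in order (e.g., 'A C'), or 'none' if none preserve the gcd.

Old gcd = 4; gcd of others (without N[2]) = 4
New gcd for candidate v: gcd(4, v). Preserves old gcd iff gcd(4, v) = 4.
  Option A: v=9, gcd(4,9)=1 -> changes
  Option B: v=29, gcd(4,29)=1 -> changes
  Option C: v=8, gcd(4,8)=4 -> preserves
  Option D: v=78, gcd(4,78)=2 -> changes
  Option E: v=2, gcd(4,2)=2 -> changes

Answer: C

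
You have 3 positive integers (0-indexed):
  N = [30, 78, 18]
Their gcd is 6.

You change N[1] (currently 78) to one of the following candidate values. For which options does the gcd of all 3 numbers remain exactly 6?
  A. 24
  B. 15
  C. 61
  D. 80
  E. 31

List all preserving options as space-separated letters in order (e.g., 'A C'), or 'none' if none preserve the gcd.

Answer: A

Derivation:
Old gcd = 6; gcd of others (without N[1]) = 6
New gcd for candidate v: gcd(6, v). Preserves old gcd iff gcd(6, v) = 6.
  Option A: v=24, gcd(6,24)=6 -> preserves
  Option B: v=15, gcd(6,15)=3 -> changes
  Option C: v=61, gcd(6,61)=1 -> changes
  Option D: v=80, gcd(6,80)=2 -> changes
  Option E: v=31, gcd(6,31)=1 -> changes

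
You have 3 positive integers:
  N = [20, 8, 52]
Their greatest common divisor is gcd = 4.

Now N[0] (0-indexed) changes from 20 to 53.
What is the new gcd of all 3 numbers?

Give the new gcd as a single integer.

Numbers: [20, 8, 52], gcd = 4
Change: index 0, 20 -> 53
gcd of the OTHER numbers (without index 0): gcd([8, 52]) = 4
New gcd = gcd(g_others, new_val) = gcd(4, 53) = 1

Answer: 1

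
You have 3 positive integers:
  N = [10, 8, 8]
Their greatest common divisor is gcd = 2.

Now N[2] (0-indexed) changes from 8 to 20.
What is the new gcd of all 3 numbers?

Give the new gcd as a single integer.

Answer: 2

Derivation:
Numbers: [10, 8, 8], gcd = 2
Change: index 2, 8 -> 20
gcd of the OTHER numbers (without index 2): gcd([10, 8]) = 2
New gcd = gcd(g_others, new_val) = gcd(2, 20) = 2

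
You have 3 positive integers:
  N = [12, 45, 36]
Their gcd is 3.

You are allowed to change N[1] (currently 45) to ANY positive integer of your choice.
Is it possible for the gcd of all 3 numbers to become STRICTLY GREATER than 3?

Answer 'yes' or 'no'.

Answer: yes

Derivation:
Current gcd = 3
gcd of all OTHER numbers (without N[1]=45): gcd([12, 36]) = 12
The new gcd after any change is gcd(12, new_value).
This can be at most 12.
Since 12 > old gcd 3, the gcd CAN increase (e.g., set N[1] = 12).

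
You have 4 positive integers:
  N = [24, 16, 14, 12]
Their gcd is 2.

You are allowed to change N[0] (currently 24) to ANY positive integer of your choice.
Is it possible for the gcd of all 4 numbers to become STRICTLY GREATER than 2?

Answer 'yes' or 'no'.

Answer: no

Derivation:
Current gcd = 2
gcd of all OTHER numbers (without N[0]=24): gcd([16, 14, 12]) = 2
The new gcd after any change is gcd(2, new_value).
This can be at most 2.
Since 2 = old gcd 2, the gcd can only stay the same or decrease.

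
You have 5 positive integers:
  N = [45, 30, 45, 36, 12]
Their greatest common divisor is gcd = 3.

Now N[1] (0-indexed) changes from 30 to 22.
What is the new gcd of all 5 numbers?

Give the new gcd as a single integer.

Numbers: [45, 30, 45, 36, 12], gcd = 3
Change: index 1, 30 -> 22
gcd of the OTHER numbers (without index 1): gcd([45, 45, 36, 12]) = 3
New gcd = gcd(g_others, new_val) = gcd(3, 22) = 1

Answer: 1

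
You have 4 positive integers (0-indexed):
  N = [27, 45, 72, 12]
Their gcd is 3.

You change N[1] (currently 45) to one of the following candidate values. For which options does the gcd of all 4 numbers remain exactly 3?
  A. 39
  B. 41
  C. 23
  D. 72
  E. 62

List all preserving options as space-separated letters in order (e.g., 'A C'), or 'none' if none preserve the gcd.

Old gcd = 3; gcd of others (without N[1]) = 3
New gcd for candidate v: gcd(3, v). Preserves old gcd iff gcd(3, v) = 3.
  Option A: v=39, gcd(3,39)=3 -> preserves
  Option B: v=41, gcd(3,41)=1 -> changes
  Option C: v=23, gcd(3,23)=1 -> changes
  Option D: v=72, gcd(3,72)=3 -> preserves
  Option E: v=62, gcd(3,62)=1 -> changes

Answer: A D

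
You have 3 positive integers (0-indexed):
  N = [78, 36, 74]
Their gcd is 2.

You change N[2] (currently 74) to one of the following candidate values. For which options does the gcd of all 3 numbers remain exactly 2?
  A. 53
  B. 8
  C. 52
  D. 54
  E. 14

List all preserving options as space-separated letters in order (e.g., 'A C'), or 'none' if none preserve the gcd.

Old gcd = 2; gcd of others (without N[2]) = 6
New gcd for candidate v: gcd(6, v). Preserves old gcd iff gcd(6, v) = 2.
  Option A: v=53, gcd(6,53)=1 -> changes
  Option B: v=8, gcd(6,8)=2 -> preserves
  Option C: v=52, gcd(6,52)=2 -> preserves
  Option D: v=54, gcd(6,54)=6 -> changes
  Option E: v=14, gcd(6,14)=2 -> preserves

Answer: B C E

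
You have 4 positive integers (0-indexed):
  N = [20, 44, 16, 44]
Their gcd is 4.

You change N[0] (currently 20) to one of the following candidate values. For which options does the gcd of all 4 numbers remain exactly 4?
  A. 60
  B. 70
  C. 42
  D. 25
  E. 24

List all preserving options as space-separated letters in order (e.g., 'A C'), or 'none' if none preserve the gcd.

Answer: A E

Derivation:
Old gcd = 4; gcd of others (without N[0]) = 4
New gcd for candidate v: gcd(4, v). Preserves old gcd iff gcd(4, v) = 4.
  Option A: v=60, gcd(4,60)=4 -> preserves
  Option B: v=70, gcd(4,70)=2 -> changes
  Option C: v=42, gcd(4,42)=2 -> changes
  Option D: v=25, gcd(4,25)=1 -> changes
  Option E: v=24, gcd(4,24)=4 -> preserves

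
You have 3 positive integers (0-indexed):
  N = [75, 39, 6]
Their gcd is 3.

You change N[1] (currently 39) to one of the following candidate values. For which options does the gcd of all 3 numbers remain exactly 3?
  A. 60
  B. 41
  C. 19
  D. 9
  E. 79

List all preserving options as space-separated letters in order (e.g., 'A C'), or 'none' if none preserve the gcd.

Old gcd = 3; gcd of others (without N[1]) = 3
New gcd for candidate v: gcd(3, v). Preserves old gcd iff gcd(3, v) = 3.
  Option A: v=60, gcd(3,60)=3 -> preserves
  Option B: v=41, gcd(3,41)=1 -> changes
  Option C: v=19, gcd(3,19)=1 -> changes
  Option D: v=9, gcd(3,9)=3 -> preserves
  Option E: v=79, gcd(3,79)=1 -> changes

Answer: A D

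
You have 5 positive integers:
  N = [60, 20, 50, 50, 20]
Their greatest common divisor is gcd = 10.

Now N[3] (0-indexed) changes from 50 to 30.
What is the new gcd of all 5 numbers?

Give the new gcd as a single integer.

Numbers: [60, 20, 50, 50, 20], gcd = 10
Change: index 3, 50 -> 30
gcd of the OTHER numbers (without index 3): gcd([60, 20, 50, 20]) = 10
New gcd = gcd(g_others, new_val) = gcd(10, 30) = 10

Answer: 10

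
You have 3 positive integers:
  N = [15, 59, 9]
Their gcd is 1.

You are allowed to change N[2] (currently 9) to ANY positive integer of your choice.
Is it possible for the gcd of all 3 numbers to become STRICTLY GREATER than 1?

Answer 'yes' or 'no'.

Answer: no

Derivation:
Current gcd = 1
gcd of all OTHER numbers (without N[2]=9): gcd([15, 59]) = 1
The new gcd after any change is gcd(1, new_value).
This can be at most 1.
Since 1 = old gcd 1, the gcd can only stay the same or decrease.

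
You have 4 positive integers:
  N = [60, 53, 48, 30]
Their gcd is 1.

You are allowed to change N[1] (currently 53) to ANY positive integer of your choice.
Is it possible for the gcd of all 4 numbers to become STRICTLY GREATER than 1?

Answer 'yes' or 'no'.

Answer: yes

Derivation:
Current gcd = 1
gcd of all OTHER numbers (without N[1]=53): gcd([60, 48, 30]) = 6
The new gcd after any change is gcd(6, new_value).
This can be at most 6.
Since 6 > old gcd 1, the gcd CAN increase (e.g., set N[1] = 6).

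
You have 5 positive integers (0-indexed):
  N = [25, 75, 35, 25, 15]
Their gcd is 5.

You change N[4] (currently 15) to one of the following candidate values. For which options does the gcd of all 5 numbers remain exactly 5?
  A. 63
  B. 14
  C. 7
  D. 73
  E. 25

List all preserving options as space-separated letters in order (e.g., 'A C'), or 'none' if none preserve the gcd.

Old gcd = 5; gcd of others (without N[4]) = 5
New gcd for candidate v: gcd(5, v). Preserves old gcd iff gcd(5, v) = 5.
  Option A: v=63, gcd(5,63)=1 -> changes
  Option B: v=14, gcd(5,14)=1 -> changes
  Option C: v=7, gcd(5,7)=1 -> changes
  Option D: v=73, gcd(5,73)=1 -> changes
  Option E: v=25, gcd(5,25)=5 -> preserves

Answer: E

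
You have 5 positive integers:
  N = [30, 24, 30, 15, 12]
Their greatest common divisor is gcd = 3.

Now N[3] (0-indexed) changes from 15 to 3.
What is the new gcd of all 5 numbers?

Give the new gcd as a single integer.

Answer: 3

Derivation:
Numbers: [30, 24, 30, 15, 12], gcd = 3
Change: index 3, 15 -> 3
gcd of the OTHER numbers (without index 3): gcd([30, 24, 30, 12]) = 6
New gcd = gcd(g_others, new_val) = gcd(6, 3) = 3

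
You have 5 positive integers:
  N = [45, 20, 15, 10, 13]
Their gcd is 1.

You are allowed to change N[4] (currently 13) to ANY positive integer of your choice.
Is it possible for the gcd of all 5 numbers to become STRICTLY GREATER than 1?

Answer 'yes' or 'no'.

Answer: yes

Derivation:
Current gcd = 1
gcd of all OTHER numbers (without N[4]=13): gcd([45, 20, 15, 10]) = 5
The new gcd after any change is gcd(5, new_value).
This can be at most 5.
Since 5 > old gcd 1, the gcd CAN increase (e.g., set N[4] = 5).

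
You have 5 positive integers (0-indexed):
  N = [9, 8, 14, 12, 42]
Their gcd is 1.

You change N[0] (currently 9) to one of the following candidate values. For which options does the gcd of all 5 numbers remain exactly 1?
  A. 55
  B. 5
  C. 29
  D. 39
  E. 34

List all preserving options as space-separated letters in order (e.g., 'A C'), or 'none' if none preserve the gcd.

Old gcd = 1; gcd of others (without N[0]) = 2
New gcd for candidate v: gcd(2, v). Preserves old gcd iff gcd(2, v) = 1.
  Option A: v=55, gcd(2,55)=1 -> preserves
  Option B: v=5, gcd(2,5)=1 -> preserves
  Option C: v=29, gcd(2,29)=1 -> preserves
  Option D: v=39, gcd(2,39)=1 -> preserves
  Option E: v=34, gcd(2,34)=2 -> changes

Answer: A B C D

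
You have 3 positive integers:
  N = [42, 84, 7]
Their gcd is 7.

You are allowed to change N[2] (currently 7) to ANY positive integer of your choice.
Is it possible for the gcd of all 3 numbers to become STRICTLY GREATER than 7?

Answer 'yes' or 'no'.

Answer: yes

Derivation:
Current gcd = 7
gcd of all OTHER numbers (without N[2]=7): gcd([42, 84]) = 42
The new gcd after any change is gcd(42, new_value).
This can be at most 42.
Since 42 > old gcd 7, the gcd CAN increase (e.g., set N[2] = 42).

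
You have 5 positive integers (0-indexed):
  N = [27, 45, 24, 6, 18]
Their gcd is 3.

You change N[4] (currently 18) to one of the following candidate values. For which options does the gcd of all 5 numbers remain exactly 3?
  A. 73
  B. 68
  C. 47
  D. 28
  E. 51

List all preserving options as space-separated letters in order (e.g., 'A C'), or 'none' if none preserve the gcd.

Answer: E

Derivation:
Old gcd = 3; gcd of others (without N[4]) = 3
New gcd for candidate v: gcd(3, v). Preserves old gcd iff gcd(3, v) = 3.
  Option A: v=73, gcd(3,73)=1 -> changes
  Option B: v=68, gcd(3,68)=1 -> changes
  Option C: v=47, gcd(3,47)=1 -> changes
  Option D: v=28, gcd(3,28)=1 -> changes
  Option E: v=51, gcd(3,51)=3 -> preserves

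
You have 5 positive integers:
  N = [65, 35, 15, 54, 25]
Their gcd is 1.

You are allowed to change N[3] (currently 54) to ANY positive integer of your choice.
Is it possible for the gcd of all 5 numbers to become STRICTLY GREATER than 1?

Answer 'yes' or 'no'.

Answer: yes

Derivation:
Current gcd = 1
gcd of all OTHER numbers (without N[3]=54): gcd([65, 35, 15, 25]) = 5
The new gcd after any change is gcd(5, new_value).
This can be at most 5.
Since 5 > old gcd 1, the gcd CAN increase (e.g., set N[3] = 5).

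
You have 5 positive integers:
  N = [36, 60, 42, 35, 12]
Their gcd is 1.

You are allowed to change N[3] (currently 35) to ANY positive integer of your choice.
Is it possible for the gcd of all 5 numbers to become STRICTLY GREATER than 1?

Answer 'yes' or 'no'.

Answer: yes

Derivation:
Current gcd = 1
gcd of all OTHER numbers (without N[3]=35): gcd([36, 60, 42, 12]) = 6
The new gcd after any change is gcd(6, new_value).
This can be at most 6.
Since 6 > old gcd 1, the gcd CAN increase (e.g., set N[3] = 6).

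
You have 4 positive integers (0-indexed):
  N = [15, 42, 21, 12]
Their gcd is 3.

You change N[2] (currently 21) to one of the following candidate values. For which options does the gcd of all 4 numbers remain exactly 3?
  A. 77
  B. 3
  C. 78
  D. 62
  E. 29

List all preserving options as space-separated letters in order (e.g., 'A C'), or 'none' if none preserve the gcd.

Old gcd = 3; gcd of others (without N[2]) = 3
New gcd for candidate v: gcd(3, v). Preserves old gcd iff gcd(3, v) = 3.
  Option A: v=77, gcd(3,77)=1 -> changes
  Option B: v=3, gcd(3,3)=3 -> preserves
  Option C: v=78, gcd(3,78)=3 -> preserves
  Option D: v=62, gcd(3,62)=1 -> changes
  Option E: v=29, gcd(3,29)=1 -> changes

Answer: B C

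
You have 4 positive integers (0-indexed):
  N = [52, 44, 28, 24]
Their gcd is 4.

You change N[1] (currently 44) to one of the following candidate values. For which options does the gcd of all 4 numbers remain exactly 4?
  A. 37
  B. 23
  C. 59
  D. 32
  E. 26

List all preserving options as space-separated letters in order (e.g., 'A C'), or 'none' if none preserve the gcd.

Old gcd = 4; gcd of others (without N[1]) = 4
New gcd for candidate v: gcd(4, v). Preserves old gcd iff gcd(4, v) = 4.
  Option A: v=37, gcd(4,37)=1 -> changes
  Option B: v=23, gcd(4,23)=1 -> changes
  Option C: v=59, gcd(4,59)=1 -> changes
  Option D: v=32, gcd(4,32)=4 -> preserves
  Option E: v=26, gcd(4,26)=2 -> changes

Answer: D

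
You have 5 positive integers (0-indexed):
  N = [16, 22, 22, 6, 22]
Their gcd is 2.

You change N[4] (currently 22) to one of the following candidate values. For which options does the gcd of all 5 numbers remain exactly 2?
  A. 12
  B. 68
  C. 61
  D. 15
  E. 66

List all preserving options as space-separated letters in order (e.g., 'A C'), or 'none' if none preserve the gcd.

Answer: A B E

Derivation:
Old gcd = 2; gcd of others (without N[4]) = 2
New gcd for candidate v: gcd(2, v). Preserves old gcd iff gcd(2, v) = 2.
  Option A: v=12, gcd(2,12)=2 -> preserves
  Option B: v=68, gcd(2,68)=2 -> preserves
  Option C: v=61, gcd(2,61)=1 -> changes
  Option D: v=15, gcd(2,15)=1 -> changes
  Option E: v=66, gcd(2,66)=2 -> preserves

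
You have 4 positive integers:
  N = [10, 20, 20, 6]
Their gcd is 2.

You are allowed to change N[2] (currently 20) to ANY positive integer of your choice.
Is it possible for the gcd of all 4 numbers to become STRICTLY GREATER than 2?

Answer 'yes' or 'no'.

Current gcd = 2
gcd of all OTHER numbers (without N[2]=20): gcd([10, 20, 6]) = 2
The new gcd after any change is gcd(2, new_value).
This can be at most 2.
Since 2 = old gcd 2, the gcd can only stay the same or decrease.

Answer: no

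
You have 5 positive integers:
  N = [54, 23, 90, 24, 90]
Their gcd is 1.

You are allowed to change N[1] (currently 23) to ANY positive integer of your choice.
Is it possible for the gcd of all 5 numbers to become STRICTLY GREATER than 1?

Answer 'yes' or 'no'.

Answer: yes

Derivation:
Current gcd = 1
gcd of all OTHER numbers (without N[1]=23): gcd([54, 90, 24, 90]) = 6
The new gcd after any change is gcd(6, new_value).
This can be at most 6.
Since 6 > old gcd 1, the gcd CAN increase (e.g., set N[1] = 6).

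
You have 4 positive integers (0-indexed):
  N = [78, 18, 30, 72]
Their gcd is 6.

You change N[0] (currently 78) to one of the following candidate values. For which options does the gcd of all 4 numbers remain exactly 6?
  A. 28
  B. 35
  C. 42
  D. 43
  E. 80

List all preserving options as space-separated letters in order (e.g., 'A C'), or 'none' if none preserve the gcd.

Old gcd = 6; gcd of others (without N[0]) = 6
New gcd for candidate v: gcd(6, v). Preserves old gcd iff gcd(6, v) = 6.
  Option A: v=28, gcd(6,28)=2 -> changes
  Option B: v=35, gcd(6,35)=1 -> changes
  Option C: v=42, gcd(6,42)=6 -> preserves
  Option D: v=43, gcd(6,43)=1 -> changes
  Option E: v=80, gcd(6,80)=2 -> changes

Answer: C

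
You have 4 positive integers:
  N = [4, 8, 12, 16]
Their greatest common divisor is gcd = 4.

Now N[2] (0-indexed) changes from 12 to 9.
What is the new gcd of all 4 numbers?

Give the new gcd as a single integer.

Numbers: [4, 8, 12, 16], gcd = 4
Change: index 2, 12 -> 9
gcd of the OTHER numbers (without index 2): gcd([4, 8, 16]) = 4
New gcd = gcd(g_others, new_val) = gcd(4, 9) = 1

Answer: 1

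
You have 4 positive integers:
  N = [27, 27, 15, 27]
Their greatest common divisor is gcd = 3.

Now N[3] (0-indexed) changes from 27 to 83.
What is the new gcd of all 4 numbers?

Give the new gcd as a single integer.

Answer: 1

Derivation:
Numbers: [27, 27, 15, 27], gcd = 3
Change: index 3, 27 -> 83
gcd of the OTHER numbers (without index 3): gcd([27, 27, 15]) = 3
New gcd = gcd(g_others, new_val) = gcd(3, 83) = 1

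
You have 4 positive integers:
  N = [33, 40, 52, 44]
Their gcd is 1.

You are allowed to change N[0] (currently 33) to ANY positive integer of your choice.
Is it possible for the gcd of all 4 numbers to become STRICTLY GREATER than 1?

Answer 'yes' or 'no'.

Current gcd = 1
gcd of all OTHER numbers (without N[0]=33): gcd([40, 52, 44]) = 4
The new gcd after any change is gcd(4, new_value).
This can be at most 4.
Since 4 > old gcd 1, the gcd CAN increase (e.g., set N[0] = 4).

Answer: yes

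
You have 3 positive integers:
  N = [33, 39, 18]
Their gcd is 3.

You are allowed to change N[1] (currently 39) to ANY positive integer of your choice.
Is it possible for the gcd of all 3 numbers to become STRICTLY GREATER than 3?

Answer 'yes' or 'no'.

Current gcd = 3
gcd of all OTHER numbers (without N[1]=39): gcd([33, 18]) = 3
The new gcd after any change is gcd(3, new_value).
This can be at most 3.
Since 3 = old gcd 3, the gcd can only stay the same or decrease.

Answer: no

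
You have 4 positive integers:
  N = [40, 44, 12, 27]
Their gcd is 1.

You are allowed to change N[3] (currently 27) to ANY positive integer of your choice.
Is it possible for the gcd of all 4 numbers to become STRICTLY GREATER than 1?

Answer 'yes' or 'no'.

Current gcd = 1
gcd of all OTHER numbers (without N[3]=27): gcd([40, 44, 12]) = 4
The new gcd after any change is gcd(4, new_value).
This can be at most 4.
Since 4 > old gcd 1, the gcd CAN increase (e.g., set N[3] = 4).

Answer: yes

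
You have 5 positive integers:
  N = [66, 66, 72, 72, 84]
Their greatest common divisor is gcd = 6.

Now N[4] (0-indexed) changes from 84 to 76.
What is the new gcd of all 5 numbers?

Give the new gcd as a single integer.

Numbers: [66, 66, 72, 72, 84], gcd = 6
Change: index 4, 84 -> 76
gcd of the OTHER numbers (without index 4): gcd([66, 66, 72, 72]) = 6
New gcd = gcd(g_others, new_val) = gcd(6, 76) = 2

Answer: 2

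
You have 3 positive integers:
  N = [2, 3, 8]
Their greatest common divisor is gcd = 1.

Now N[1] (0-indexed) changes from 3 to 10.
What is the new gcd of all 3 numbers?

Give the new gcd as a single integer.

Answer: 2

Derivation:
Numbers: [2, 3, 8], gcd = 1
Change: index 1, 3 -> 10
gcd of the OTHER numbers (without index 1): gcd([2, 8]) = 2
New gcd = gcd(g_others, new_val) = gcd(2, 10) = 2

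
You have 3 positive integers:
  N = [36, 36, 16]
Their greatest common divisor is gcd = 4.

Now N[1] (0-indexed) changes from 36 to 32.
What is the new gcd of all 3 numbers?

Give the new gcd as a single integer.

Answer: 4

Derivation:
Numbers: [36, 36, 16], gcd = 4
Change: index 1, 36 -> 32
gcd of the OTHER numbers (without index 1): gcd([36, 16]) = 4
New gcd = gcd(g_others, new_val) = gcd(4, 32) = 4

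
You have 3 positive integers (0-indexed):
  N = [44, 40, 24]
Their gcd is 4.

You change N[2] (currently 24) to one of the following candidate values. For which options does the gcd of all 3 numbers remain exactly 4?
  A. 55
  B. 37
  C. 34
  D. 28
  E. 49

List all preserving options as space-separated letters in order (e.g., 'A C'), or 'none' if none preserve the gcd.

Old gcd = 4; gcd of others (without N[2]) = 4
New gcd for candidate v: gcd(4, v). Preserves old gcd iff gcd(4, v) = 4.
  Option A: v=55, gcd(4,55)=1 -> changes
  Option B: v=37, gcd(4,37)=1 -> changes
  Option C: v=34, gcd(4,34)=2 -> changes
  Option D: v=28, gcd(4,28)=4 -> preserves
  Option E: v=49, gcd(4,49)=1 -> changes

Answer: D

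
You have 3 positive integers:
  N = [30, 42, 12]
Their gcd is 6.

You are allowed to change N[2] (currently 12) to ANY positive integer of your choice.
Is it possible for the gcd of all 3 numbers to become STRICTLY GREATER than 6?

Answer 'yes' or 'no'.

Current gcd = 6
gcd of all OTHER numbers (without N[2]=12): gcd([30, 42]) = 6
The new gcd after any change is gcd(6, new_value).
This can be at most 6.
Since 6 = old gcd 6, the gcd can only stay the same or decrease.

Answer: no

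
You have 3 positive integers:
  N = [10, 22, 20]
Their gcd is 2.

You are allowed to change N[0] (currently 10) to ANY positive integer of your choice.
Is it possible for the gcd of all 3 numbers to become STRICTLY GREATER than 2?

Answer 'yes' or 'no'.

Current gcd = 2
gcd of all OTHER numbers (without N[0]=10): gcd([22, 20]) = 2
The new gcd after any change is gcd(2, new_value).
This can be at most 2.
Since 2 = old gcd 2, the gcd can only stay the same or decrease.

Answer: no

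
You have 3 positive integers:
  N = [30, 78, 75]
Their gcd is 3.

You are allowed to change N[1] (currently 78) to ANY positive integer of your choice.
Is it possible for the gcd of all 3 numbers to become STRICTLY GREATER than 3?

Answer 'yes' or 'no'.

Current gcd = 3
gcd of all OTHER numbers (without N[1]=78): gcd([30, 75]) = 15
The new gcd after any change is gcd(15, new_value).
This can be at most 15.
Since 15 > old gcd 3, the gcd CAN increase (e.g., set N[1] = 15).

Answer: yes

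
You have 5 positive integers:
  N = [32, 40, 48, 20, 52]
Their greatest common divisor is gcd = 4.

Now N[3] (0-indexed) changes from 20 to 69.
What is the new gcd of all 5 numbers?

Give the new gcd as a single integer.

Numbers: [32, 40, 48, 20, 52], gcd = 4
Change: index 3, 20 -> 69
gcd of the OTHER numbers (without index 3): gcd([32, 40, 48, 52]) = 4
New gcd = gcd(g_others, new_val) = gcd(4, 69) = 1

Answer: 1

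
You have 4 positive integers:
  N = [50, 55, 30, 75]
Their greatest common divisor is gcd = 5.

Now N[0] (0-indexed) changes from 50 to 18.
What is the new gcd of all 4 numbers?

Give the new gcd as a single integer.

Answer: 1

Derivation:
Numbers: [50, 55, 30, 75], gcd = 5
Change: index 0, 50 -> 18
gcd of the OTHER numbers (without index 0): gcd([55, 30, 75]) = 5
New gcd = gcd(g_others, new_val) = gcd(5, 18) = 1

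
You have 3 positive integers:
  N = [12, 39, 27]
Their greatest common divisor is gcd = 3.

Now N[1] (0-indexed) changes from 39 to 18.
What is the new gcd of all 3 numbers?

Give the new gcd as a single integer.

Answer: 3

Derivation:
Numbers: [12, 39, 27], gcd = 3
Change: index 1, 39 -> 18
gcd of the OTHER numbers (without index 1): gcd([12, 27]) = 3
New gcd = gcd(g_others, new_val) = gcd(3, 18) = 3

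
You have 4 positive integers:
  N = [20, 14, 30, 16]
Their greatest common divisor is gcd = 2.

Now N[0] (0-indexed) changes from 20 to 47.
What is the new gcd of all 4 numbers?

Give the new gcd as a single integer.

Answer: 1

Derivation:
Numbers: [20, 14, 30, 16], gcd = 2
Change: index 0, 20 -> 47
gcd of the OTHER numbers (without index 0): gcd([14, 30, 16]) = 2
New gcd = gcd(g_others, new_val) = gcd(2, 47) = 1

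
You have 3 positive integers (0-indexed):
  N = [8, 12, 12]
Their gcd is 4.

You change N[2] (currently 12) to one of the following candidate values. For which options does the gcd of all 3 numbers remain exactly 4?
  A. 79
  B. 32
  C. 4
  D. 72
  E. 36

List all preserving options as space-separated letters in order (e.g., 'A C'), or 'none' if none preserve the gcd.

Old gcd = 4; gcd of others (without N[2]) = 4
New gcd for candidate v: gcd(4, v). Preserves old gcd iff gcd(4, v) = 4.
  Option A: v=79, gcd(4,79)=1 -> changes
  Option B: v=32, gcd(4,32)=4 -> preserves
  Option C: v=4, gcd(4,4)=4 -> preserves
  Option D: v=72, gcd(4,72)=4 -> preserves
  Option E: v=36, gcd(4,36)=4 -> preserves

Answer: B C D E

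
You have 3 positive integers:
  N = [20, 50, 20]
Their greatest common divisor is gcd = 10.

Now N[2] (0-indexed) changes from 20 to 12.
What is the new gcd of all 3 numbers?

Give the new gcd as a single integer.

Numbers: [20, 50, 20], gcd = 10
Change: index 2, 20 -> 12
gcd of the OTHER numbers (without index 2): gcd([20, 50]) = 10
New gcd = gcd(g_others, new_val) = gcd(10, 12) = 2

Answer: 2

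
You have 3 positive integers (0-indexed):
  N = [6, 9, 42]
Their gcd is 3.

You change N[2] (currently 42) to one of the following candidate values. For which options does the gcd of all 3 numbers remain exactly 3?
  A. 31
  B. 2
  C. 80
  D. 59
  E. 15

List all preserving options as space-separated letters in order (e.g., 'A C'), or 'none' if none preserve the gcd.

Old gcd = 3; gcd of others (without N[2]) = 3
New gcd for candidate v: gcd(3, v). Preserves old gcd iff gcd(3, v) = 3.
  Option A: v=31, gcd(3,31)=1 -> changes
  Option B: v=2, gcd(3,2)=1 -> changes
  Option C: v=80, gcd(3,80)=1 -> changes
  Option D: v=59, gcd(3,59)=1 -> changes
  Option E: v=15, gcd(3,15)=3 -> preserves

Answer: E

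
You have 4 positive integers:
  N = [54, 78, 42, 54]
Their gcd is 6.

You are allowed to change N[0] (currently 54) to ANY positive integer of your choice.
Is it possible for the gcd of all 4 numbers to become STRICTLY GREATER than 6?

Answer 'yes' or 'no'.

Current gcd = 6
gcd of all OTHER numbers (without N[0]=54): gcd([78, 42, 54]) = 6
The new gcd after any change is gcd(6, new_value).
This can be at most 6.
Since 6 = old gcd 6, the gcd can only stay the same or decrease.

Answer: no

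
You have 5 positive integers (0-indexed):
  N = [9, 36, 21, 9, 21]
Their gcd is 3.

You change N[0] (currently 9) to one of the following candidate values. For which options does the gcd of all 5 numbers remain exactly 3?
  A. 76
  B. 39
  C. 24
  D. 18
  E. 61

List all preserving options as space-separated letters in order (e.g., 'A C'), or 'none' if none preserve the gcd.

Old gcd = 3; gcd of others (without N[0]) = 3
New gcd for candidate v: gcd(3, v). Preserves old gcd iff gcd(3, v) = 3.
  Option A: v=76, gcd(3,76)=1 -> changes
  Option B: v=39, gcd(3,39)=3 -> preserves
  Option C: v=24, gcd(3,24)=3 -> preserves
  Option D: v=18, gcd(3,18)=3 -> preserves
  Option E: v=61, gcd(3,61)=1 -> changes

Answer: B C D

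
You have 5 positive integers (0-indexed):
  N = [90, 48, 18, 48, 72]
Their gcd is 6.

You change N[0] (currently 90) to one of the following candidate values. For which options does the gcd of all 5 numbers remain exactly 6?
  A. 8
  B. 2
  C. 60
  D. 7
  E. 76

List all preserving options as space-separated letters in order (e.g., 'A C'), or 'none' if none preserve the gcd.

Answer: C

Derivation:
Old gcd = 6; gcd of others (without N[0]) = 6
New gcd for candidate v: gcd(6, v). Preserves old gcd iff gcd(6, v) = 6.
  Option A: v=8, gcd(6,8)=2 -> changes
  Option B: v=2, gcd(6,2)=2 -> changes
  Option C: v=60, gcd(6,60)=6 -> preserves
  Option D: v=7, gcd(6,7)=1 -> changes
  Option E: v=76, gcd(6,76)=2 -> changes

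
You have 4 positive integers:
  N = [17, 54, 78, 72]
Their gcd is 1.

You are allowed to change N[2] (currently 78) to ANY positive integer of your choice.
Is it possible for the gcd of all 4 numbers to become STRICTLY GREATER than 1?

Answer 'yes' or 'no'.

Answer: no

Derivation:
Current gcd = 1
gcd of all OTHER numbers (without N[2]=78): gcd([17, 54, 72]) = 1
The new gcd after any change is gcd(1, new_value).
This can be at most 1.
Since 1 = old gcd 1, the gcd can only stay the same or decrease.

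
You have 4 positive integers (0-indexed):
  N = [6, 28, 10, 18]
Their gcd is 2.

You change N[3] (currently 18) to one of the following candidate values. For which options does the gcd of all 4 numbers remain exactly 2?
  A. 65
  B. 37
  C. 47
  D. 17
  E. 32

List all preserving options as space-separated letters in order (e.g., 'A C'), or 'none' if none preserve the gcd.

Answer: E

Derivation:
Old gcd = 2; gcd of others (without N[3]) = 2
New gcd for candidate v: gcd(2, v). Preserves old gcd iff gcd(2, v) = 2.
  Option A: v=65, gcd(2,65)=1 -> changes
  Option B: v=37, gcd(2,37)=1 -> changes
  Option C: v=47, gcd(2,47)=1 -> changes
  Option D: v=17, gcd(2,17)=1 -> changes
  Option E: v=32, gcd(2,32)=2 -> preserves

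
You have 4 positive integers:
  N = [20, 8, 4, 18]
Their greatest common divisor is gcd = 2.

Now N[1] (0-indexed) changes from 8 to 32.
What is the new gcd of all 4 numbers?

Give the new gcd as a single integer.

Numbers: [20, 8, 4, 18], gcd = 2
Change: index 1, 8 -> 32
gcd of the OTHER numbers (without index 1): gcd([20, 4, 18]) = 2
New gcd = gcd(g_others, new_val) = gcd(2, 32) = 2

Answer: 2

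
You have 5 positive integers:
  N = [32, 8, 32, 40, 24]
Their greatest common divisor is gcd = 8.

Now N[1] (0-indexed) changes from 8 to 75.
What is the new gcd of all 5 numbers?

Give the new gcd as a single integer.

Numbers: [32, 8, 32, 40, 24], gcd = 8
Change: index 1, 8 -> 75
gcd of the OTHER numbers (without index 1): gcd([32, 32, 40, 24]) = 8
New gcd = gcd(g_others, new_val) = gcd(8, 75) = 1

Answer: 1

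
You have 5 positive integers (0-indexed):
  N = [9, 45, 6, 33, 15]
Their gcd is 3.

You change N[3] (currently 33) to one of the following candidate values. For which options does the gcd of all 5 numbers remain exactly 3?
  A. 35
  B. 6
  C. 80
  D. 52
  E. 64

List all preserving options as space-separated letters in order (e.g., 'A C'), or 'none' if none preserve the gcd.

Answer: B

Derivation:
Old gcd = 3; gcd of others (without N[3]) = 3
New gcd for candidate v: gcd(3, v). Preserves old gcd iff gcd(3, v) = 3.
  Option A: v=35, gcd(3,35)=1 -> changes
  Option B: v=6, gcd(3,6)=3 -> preserves
  Option C: v=80, gcd(3,80)=1 -> changes
  Option D: v=52, gcd(3,52)=1 -> changes
  Option E: v=64, gcd(3,64)=1 -> changes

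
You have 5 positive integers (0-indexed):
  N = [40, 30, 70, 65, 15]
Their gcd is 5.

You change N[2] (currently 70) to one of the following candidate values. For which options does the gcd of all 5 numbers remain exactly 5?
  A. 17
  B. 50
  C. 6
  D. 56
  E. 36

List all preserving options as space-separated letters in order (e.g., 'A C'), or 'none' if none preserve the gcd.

Answer: B

Derivation:
Old gcd = 5; gcd of others (without N[2]) = 5
New gcd for candidate v: gcd(5, v). Preserves old gcd iff gcd(5, v) = 5.
  Option A: v=17, gcd(5,17)=1 -> changes
  Option B: v=50, gcd(5,50)=5 -> preserves
  Option C: v=6, gcd(5,6)=1 -> changes
  Option D: v=56, gcd(5,56)=1 -> changes
  Option E: v=36, gcd(5,36)=1 -> changes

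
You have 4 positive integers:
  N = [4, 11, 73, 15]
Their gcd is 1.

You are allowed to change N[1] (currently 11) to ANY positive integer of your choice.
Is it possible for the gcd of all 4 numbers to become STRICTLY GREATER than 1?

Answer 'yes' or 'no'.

Current gcd = 1
gcd of all OTHER numbers (without N[1]=11): gcd([4, 73, 15]) = 1
The new gcd after any change is gcd(1, new_value).
This can be at most 1.
Since 1 = old gcd 1, the gcd can only stay the same or decrease.

Answer: no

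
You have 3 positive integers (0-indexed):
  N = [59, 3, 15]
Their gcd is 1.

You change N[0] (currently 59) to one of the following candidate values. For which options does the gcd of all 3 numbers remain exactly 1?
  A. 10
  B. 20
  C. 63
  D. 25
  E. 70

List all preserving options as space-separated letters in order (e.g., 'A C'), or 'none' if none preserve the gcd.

Old gcd = 1; gcd of others (without N[0]) = 3
New gcd for candidate v: gcd(3, v). Preserves old gcd iff gcd(3, v) = 1.
  Option A: v=10, gcd(3,10)=1 -> preserves
  Option B: v=20, gcd(3,20)=1 -> preserves
  Option C: v=63, gcd(3,63)=3 -> changes
  Option D: v=25, gcd(3,25)=1 -> preserves
  Option E: v=70, gcd(3,70)=1 -> preserves

Answer: A B D E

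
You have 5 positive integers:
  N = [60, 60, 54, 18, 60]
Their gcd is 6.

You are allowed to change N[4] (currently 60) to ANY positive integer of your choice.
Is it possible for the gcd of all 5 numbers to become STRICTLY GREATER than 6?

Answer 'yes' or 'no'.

Current gcd = 6
gcd of all OTHER numbers (without N[4]=60): gcd([60, 60, 54, 18]) = 6
The new gcd after any change is gcd(6, new_value).
This can be at most 6.
Since 6 = old gcd 6, the gcd can only stay the same or decrease.

Answer: no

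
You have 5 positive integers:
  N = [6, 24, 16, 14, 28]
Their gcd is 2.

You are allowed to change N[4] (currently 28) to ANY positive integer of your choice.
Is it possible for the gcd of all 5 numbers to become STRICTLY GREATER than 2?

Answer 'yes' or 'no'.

Current gcd = 2
gcd of all OTHER numbers (without N[4]=28): gcd([6, 24, 16, 14]) = 2
The new gcd after any change is gcd(2, new_value).
This can be at most 2.
Since 2 = old gcd 2, the gcd can only stay the same or decrease.

Answer: no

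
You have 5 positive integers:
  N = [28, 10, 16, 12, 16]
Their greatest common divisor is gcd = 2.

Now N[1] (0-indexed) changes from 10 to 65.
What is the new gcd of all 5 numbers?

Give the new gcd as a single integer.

Numbers: [28, 10, 16, 12, 16], gcd = 2
Change: index 1, 10 -> 65
gcd of the OTHER numbers (without index 1): gcd([28, 16, 12, 16]) = 4
New gcd = gcd(g_others, new_val) = gcd(4, 65) = 1

Answer: 1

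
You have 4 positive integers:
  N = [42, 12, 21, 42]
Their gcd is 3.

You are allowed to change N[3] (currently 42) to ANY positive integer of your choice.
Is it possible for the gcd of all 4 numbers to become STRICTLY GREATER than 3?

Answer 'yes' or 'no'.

Current gcd = 3
gcd of all OTHER numbers (without N[3]=42): gcd([42, 12, 21]) = 3
The new gcd after any change is gcd(3, new_value).
This can be at most 3.
Since 3 = old gcd 3, the gcd can only stay the same or decrease.

Answer: no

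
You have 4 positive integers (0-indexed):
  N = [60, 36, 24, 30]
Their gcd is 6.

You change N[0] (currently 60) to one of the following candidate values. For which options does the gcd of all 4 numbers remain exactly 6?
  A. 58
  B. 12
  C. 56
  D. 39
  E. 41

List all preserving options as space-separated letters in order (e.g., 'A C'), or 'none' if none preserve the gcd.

Old gcd = 6; gcd of others (without N[0]) = 6
New gcd for candidate v: gcd(6, v). Preserves old gcd iff gcd(6, v) = 6.
  Option A: v=58, gcd(6,58)=2 -> changes
  Option B: v=12, gcd(6,12)=6 -> preserves
  Option C: v=56, gcd(6,56)=2 -> changes
  Option D: v=39, gcd(6,39)=3 -> changes
  Option E: v=41, gcd(6,41)=1 -> changes

Answer: B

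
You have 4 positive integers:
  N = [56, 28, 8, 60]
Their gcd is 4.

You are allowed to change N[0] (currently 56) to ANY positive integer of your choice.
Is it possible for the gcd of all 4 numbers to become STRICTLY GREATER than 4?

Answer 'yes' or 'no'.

Answer: no

Derivation:
Current gcd = 4
gcd of all OTHER numbers (without N[0]=56): gcd([28, 8, 60]) = 4
The new gcd after any change is gcd(4, new_value).
This can be at most 4.
Since 4 = old gcd 4, the gcd can only stay the same or decrease.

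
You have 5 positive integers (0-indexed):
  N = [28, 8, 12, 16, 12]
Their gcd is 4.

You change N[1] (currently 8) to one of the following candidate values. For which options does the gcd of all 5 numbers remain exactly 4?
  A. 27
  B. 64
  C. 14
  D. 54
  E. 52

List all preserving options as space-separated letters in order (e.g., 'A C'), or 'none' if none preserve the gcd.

Answer: B E

Derivation:
Old gcd = 4; gcd of others (without N[1]) = 4
New gcd for candidate v: gcd(4, v). Preserves old gcd iff gcd(4, v) = 4.
  Option A: v=27, gcd(4,27)=1 -> changes
  Option B: v=64, gcd(4,64)=4 -> preserves
  Option C: v=14, gcd(4,14)=2 -> changes
  Option D: v=54, gcd(4,54)=2 -> changes
  Option E: v=52, gcd(4,52)=4 -> preserves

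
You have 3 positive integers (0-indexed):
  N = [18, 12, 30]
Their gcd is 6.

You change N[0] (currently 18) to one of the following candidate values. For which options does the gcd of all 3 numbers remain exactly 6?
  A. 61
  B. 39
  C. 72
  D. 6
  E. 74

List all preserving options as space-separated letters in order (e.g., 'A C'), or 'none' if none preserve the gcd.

Old gcd = 6; gcd of others (without N[0]) = 6
New gcd for candidate v: gcd(6, v). Preserves old gcd iff gcd(6, v) = 6.
  Option A: v=61, gcd(6,61)=1 -> changes
  Option B: v=39, gcd(6,39)=3 -> changes
  Option C: v=72, gcd(6,72)=6 -> preserves
  Option D: v=6, gcd(6,6)=6 -> preserves
  Option E: v=74, gcd(6,74)=2 -> changes

Answer: C D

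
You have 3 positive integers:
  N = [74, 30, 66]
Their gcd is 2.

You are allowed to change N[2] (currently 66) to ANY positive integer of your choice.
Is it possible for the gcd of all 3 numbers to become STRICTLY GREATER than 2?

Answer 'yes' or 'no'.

Current gcd = 2
gcd of all OTHER numbers (without N[2]=66): gcd([74, 30]) = 2
The new gcd after any change is gcd(2, new_value).
This can be at most 2.
Since 2 = old gcd 2, the gcd can only stay the same or decrease.

Answer: no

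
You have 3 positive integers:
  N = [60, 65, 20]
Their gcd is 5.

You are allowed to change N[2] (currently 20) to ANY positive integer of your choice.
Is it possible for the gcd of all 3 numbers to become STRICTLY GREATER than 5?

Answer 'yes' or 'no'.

Current gcd = 5
gcd of all OTHER numbers (without N[2]=20): gcd([60, 65]) = 5
The new gcd after any change is gcd(5, new_value).
This can be at most 5.
Since 5 = old gcd 5, the gcd can only stay the same or decrease.

Answer: no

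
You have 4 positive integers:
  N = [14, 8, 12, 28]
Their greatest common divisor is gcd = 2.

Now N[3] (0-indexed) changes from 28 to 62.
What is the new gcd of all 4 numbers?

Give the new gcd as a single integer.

Answer: 2

Derivation:
Numbers: [14, 8, 12, 28], gcd = 2
Change: index 3, 28 -> 62
gcd of the OTHER numbers (without index 3): gcd([14, 8, 12]) = 2
New gcd = gcd(g_others, new_val) = gcd(2, 62) = 2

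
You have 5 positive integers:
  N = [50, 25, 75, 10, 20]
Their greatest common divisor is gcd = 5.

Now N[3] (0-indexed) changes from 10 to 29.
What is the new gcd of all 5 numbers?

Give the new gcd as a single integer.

Numbers: [50, 25, 75, 10, 20], gcd = 5
Change: index 3, 10 -> 29
gcd of the OTHER numbers (without index 3): gcd([50, 25, 75, 20]) = 5
New gcd = gcd(g_others, new_val) = gcd(5, 29) = 1

Answer: 1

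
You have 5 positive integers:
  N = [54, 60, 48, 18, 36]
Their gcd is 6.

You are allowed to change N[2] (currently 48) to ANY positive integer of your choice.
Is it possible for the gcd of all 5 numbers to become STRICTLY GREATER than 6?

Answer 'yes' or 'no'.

Current gcd = 6
gcd of all OTHER numbers (without N[2]=48): gcd([54, 60, 18, 36]) = 6
The new gcd after any change is gcd(6, new_value).
This can be at most 6.
Since 6 = old gcd 6, the gcd can only stay the same or decrease.

Answer: no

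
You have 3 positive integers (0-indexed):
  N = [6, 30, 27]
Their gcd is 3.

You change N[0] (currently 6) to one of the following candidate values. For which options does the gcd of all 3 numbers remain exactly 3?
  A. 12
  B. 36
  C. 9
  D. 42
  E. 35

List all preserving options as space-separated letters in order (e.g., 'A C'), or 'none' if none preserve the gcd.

Answer: A B C D

Derivation:
Old gcd = 3; gcd of others (without N[0]) = 3
New gcd for candidate v: gcd(3, v). Preserves old gcd iff gcd(3, v) = 3.
  Option A: v=12, gcd(3,12)=3 -> preserves
  Option B: v=36, gcd(3,36)=3 -> preserves
  Option C: v=9, gcd(3,9)=3 -> preserves
  Option D: v=42, gcd(3,42)=3 -> preserves
  Option E: v=35, gcd(3,35)=1 -> changes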